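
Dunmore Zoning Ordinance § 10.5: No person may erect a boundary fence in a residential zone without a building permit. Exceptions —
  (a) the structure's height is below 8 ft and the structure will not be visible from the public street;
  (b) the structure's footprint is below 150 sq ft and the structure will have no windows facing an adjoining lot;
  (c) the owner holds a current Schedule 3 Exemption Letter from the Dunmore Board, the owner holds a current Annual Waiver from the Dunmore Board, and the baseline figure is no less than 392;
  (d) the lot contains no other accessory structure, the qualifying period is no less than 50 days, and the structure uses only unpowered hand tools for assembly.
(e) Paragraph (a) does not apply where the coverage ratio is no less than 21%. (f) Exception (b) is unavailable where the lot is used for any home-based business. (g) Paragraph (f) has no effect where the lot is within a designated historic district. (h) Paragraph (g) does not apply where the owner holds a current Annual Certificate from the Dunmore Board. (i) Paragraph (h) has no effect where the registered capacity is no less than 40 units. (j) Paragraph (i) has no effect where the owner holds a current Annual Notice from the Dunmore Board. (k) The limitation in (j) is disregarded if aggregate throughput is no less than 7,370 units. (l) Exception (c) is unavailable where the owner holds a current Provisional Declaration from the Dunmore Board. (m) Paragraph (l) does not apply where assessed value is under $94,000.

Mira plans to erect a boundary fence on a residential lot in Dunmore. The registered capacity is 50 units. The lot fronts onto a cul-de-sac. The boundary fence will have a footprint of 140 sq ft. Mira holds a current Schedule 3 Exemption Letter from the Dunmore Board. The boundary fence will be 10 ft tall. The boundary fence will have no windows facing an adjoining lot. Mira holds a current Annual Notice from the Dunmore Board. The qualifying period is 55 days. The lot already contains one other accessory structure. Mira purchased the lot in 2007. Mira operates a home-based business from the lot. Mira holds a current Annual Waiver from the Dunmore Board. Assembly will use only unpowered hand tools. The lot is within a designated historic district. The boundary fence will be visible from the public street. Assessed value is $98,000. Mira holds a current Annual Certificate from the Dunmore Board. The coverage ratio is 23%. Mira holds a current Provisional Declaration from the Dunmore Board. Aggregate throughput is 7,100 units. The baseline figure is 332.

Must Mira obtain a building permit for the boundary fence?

Yes — Mira must obtain a building permit.

Exception (a) fails — the structure's height is 10 ft, not below 8 ft.
Exception (b) is satisfied on its face — the structure's footprint is 140 sq ft, below the 150 sq ft limit; no windows face an adjoining lot. But applying paragraphs (f)–(k): (f) is engaged — a home-based business operates on the lot. (g) is triggered (the lot is in a historic district), but is itself disapplied by (h): (h) operates against (g): a current Annual Certificate is held. (i) would limit (h) — the registered capacity is 50 units, meeting the 40 units threshold — but (j) sets (i) aside: (j) is engaged — a current Annual Notice is held. (k) does not operate here (aggregate throughput is 7,100 units, short of 7,370 units), so (j) stands. So (b) is unavailable.
Exception (c) requires that the baseline figure is no less than 392; but the baseline figure is 332, short of 392, so (c) is unavailable.
Exception (d) requires that the lot contains no other accessory structure; but the lot already has another accessory structure, so (d) is unavailable.
No exception is made out. Mira falls within the general rule.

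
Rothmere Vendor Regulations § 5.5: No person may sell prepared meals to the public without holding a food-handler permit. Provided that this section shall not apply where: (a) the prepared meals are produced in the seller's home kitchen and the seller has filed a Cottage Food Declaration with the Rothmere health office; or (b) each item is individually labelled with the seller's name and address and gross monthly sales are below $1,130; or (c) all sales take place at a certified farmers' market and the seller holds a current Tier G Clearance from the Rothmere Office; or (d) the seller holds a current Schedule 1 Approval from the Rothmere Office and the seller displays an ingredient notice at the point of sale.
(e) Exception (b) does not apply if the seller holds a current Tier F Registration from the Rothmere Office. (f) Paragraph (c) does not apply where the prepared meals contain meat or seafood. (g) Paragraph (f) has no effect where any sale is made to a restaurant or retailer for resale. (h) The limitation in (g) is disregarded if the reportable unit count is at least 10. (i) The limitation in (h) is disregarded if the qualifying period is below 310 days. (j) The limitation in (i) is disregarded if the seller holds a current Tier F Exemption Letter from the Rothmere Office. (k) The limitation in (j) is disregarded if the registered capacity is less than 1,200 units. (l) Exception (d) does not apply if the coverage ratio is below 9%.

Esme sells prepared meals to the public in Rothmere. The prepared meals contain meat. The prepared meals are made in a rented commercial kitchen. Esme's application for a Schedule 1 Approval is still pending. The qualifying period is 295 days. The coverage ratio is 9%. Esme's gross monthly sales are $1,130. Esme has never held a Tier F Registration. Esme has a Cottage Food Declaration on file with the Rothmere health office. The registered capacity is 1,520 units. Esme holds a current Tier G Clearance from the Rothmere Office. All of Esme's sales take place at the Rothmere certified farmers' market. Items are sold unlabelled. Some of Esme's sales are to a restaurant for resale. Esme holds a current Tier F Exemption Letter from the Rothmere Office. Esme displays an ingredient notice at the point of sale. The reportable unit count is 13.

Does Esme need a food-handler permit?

Yes — Esme must hold a food-handler permit.

Exception (a) requires that the prepared meals are produced in the seller's home kitchen; but the prepared meals are made in a commercial kitchen, not a home kitchen, so (a) is unavailable.
Exception (b) fails — items are sold unlabelled.
Exception (c)'s conditions are all satisfied: all sales are at a certified farmers' market; a current Tier G Clearance is held. But applying paragraphs (f)–(k): (f) operates against (c): the prepared meals contain meat. (g) would limit (f) — some sales are to a restaurant for resale — but (h) sets (g) aside: (h) is triggered — the reportable unit count is 13, meeting the 10 threshold. (i) operates (the qualifying period is 295 days, below the 310 days limit), but is itself disapplied by (j): (j) is engaged — a current Tier F Exemption Letter is held. (k), which would lift (j), does not operate here — the registered capacity is 1,520 units, not less than 1,200 units. So (c) is unavailable.
Exception (d) requires that the seller holds a current Schedule 1 Approval from the Rothmere Office; but there is no Schedule 1 Approval in force, so (d) is unavailable.
No exception is made out. Esme falls within the general rule.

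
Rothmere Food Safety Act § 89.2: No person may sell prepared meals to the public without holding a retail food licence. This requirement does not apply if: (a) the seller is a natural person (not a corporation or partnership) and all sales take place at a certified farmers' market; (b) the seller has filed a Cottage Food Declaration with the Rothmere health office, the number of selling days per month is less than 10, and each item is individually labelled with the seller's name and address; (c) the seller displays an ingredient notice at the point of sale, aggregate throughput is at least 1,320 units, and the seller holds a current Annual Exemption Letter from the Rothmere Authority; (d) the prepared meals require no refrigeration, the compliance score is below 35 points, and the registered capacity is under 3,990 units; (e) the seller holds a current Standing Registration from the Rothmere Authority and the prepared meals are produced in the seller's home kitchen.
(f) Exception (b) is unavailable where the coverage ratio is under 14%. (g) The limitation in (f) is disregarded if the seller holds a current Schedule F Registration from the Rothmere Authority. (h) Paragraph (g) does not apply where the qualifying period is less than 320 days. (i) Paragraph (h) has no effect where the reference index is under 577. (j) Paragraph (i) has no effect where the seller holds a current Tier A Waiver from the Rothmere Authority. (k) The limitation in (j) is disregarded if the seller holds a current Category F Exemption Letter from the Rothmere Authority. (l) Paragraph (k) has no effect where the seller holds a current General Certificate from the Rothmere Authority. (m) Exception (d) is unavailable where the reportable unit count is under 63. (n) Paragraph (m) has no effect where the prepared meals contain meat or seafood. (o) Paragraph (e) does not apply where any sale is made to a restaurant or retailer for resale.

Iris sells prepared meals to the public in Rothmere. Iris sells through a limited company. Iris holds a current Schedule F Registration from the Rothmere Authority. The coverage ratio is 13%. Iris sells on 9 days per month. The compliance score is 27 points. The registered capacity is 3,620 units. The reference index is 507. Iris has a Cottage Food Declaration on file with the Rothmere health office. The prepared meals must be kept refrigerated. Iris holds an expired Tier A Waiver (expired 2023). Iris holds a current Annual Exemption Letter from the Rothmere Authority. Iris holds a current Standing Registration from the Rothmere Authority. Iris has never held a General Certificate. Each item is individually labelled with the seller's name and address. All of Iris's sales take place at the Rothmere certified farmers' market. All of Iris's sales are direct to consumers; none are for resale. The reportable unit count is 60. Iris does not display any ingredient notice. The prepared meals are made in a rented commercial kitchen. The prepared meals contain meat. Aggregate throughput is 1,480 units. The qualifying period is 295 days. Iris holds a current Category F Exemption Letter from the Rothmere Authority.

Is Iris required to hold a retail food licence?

Exception (a) requires that the seller is a natural person (not a corporation or partnership); but the seller operates through a limited company, so (a) is unavailable.
Exception (b)'s conditions are all satisfied: a Cottage Food Declaration is on file; the number of selling days per month is 9, less than the 10 limit; items are individually labelled. Applying paragraphs (f)–(l): (f) would limit (b) — the coverage ratio is 13%, under the 14% limit — but (g) sets (f) aside: (g) operates against (f): a current Schedule F Registration is held. (h) would limit (g) — the qualifying period is 295 days, less than the 320 days limit — but (i) sets (h) aside: (i) operates against (h): the reference index is 507, under the 577 limit. (j) is inapplicable (the Tier A Waiver is not current), so (i) stands. Exception (b) stands.
Exception (c) does not apply: no ingredient notice is displayed.
Exception (d) requires that the prepared meals require no refrigeration; but the prepared meals require refrigeration, so (d) is unavailable.
Exception (e) does not apply: the prepared meals are made in a commercial kitchen, not a home kitchen.

No — exception (b) applies; Iris is not required to hold a retail food licence.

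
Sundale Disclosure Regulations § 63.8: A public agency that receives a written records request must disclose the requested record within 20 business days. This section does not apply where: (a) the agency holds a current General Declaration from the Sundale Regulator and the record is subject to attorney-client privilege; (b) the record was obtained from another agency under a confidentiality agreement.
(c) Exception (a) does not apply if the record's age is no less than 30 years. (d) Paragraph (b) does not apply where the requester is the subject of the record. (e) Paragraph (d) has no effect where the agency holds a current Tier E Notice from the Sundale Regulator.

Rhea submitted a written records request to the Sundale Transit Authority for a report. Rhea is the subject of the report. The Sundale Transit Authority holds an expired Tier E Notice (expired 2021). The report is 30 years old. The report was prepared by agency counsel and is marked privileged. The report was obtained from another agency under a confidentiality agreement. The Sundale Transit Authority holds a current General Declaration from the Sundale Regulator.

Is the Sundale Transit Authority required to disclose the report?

Yes — the Sundale Transit Authority must disclose the report.

All of (a)'s requirements are met (a current General Declaration is held; the report is privileged). However, paragraph (c) must be considered: (c) operates — the record's age is 30 years, meeting the 30 years threshold. Exception (a) does not apply.
Exception (b) is satisfied on its face — the report was obtained under a confidentiality agreement. But: (d) operates against (b): Rhea is the subject of the report. (e) is not engaged (no current Tier E Notice is held), so (d) stands. So (b) is unavailable.
No exception is made out. the Sundale Transit Authority falls within the general rule.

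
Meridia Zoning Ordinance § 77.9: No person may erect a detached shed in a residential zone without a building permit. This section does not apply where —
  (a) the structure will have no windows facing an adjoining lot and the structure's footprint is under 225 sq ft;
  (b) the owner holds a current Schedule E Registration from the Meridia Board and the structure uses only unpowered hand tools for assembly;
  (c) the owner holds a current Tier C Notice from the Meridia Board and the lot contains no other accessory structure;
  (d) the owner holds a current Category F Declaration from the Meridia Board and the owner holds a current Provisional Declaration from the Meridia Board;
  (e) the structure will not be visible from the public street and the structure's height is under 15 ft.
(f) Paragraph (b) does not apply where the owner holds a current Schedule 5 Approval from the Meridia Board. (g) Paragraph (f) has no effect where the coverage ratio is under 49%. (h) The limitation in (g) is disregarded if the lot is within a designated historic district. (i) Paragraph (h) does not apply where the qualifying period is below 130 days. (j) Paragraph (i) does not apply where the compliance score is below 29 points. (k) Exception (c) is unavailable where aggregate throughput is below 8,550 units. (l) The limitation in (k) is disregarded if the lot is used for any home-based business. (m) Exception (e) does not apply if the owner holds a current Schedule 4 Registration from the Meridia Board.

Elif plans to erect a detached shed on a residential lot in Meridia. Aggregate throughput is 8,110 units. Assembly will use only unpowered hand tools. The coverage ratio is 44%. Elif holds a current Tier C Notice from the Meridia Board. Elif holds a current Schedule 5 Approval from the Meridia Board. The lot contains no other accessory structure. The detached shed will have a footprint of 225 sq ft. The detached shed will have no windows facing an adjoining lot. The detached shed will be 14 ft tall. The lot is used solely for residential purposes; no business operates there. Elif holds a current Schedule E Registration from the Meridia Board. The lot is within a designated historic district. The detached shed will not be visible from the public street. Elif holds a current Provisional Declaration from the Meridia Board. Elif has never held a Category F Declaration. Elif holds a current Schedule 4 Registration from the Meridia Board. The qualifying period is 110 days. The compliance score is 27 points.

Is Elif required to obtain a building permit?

Yes — Elif must obtain a building permit.

Exception (a) does not apply: the structure's footprint is 225 sq ft, not under 225 sq ft.
Exception (b) is satisfied on its face — a current Schedule E Registration is held; assembly uses only hand tools. But applying paragraphs (f)–(j): (f) operates against (b): a current Schedule 5 Approval is held. (g) is triggered (the coverage ratio is 44%, under the 49% limit), but is displaced by (h): (h) is triggered — the lot is in a historic district. (i) operates (the qualifying period is 110 days, below the 130 days limit), but yields to (j): (j) operates against (i): the compliance score is 27 points, below the 29 points limit. So (b) is unavailable.
Exception (c) is satisfied on its face — a current Tier C Notice is held; the lot has no other accessory structure. Turning to paragraphs (k)–(l): (k) operates against (c): aggregate throughput is 8,110 units, below the 8,550 units limit. (l) does not operate here (the lot is solely residential), so (k) stands. Exception (c) does not apply.
Exception (d) does not apply: the Category F Declaration is not current.
Exception (e)'s conditions are all satisfied: the structure will not be visible from the street; the structure's height is 14 ft, under the 15 ft limit. However, paragraph (m) must be considered: (m) operates against (e): a current Schedule 4 Registration is held. So (e) is unavailable.
None of the exceptions is available; § 77.9 applies in full.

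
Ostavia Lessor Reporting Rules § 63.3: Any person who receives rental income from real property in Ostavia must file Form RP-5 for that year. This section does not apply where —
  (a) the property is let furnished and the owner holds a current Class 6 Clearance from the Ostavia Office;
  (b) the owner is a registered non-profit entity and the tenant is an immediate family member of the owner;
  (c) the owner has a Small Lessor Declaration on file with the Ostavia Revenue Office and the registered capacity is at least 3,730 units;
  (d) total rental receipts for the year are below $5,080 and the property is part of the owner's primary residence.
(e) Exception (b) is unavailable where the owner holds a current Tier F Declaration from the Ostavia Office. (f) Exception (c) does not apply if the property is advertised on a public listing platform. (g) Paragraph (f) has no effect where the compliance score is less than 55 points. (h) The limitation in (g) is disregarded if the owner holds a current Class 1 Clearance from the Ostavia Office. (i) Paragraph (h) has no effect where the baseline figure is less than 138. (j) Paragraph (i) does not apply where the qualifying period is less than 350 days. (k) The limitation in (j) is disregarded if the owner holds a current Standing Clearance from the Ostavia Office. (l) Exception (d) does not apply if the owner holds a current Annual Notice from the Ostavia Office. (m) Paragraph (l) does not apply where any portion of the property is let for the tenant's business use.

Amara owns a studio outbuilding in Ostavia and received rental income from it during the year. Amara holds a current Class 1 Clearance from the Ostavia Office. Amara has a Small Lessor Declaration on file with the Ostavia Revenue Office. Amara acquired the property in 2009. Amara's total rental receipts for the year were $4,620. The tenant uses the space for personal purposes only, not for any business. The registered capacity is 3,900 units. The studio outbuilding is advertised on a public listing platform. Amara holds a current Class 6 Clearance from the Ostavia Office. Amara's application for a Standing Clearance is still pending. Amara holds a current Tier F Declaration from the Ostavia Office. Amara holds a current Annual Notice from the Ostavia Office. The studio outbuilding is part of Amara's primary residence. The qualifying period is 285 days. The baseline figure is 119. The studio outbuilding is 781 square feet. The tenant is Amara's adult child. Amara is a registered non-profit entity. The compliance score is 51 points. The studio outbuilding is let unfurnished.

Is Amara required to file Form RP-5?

Exception (a) fails — the property is let unfurnished.
Exception (b) is satisfied on its face — Amara is a registered non-profit; the tenant is an immediate family member. But: (e) operates against (b): a current Tier F Declaration is held. So (b) is unavailable.
Exception (c) is satisfied on its face — a Small Lessor Declaration is on file; the registered capacity is 3,900 units, meeting the 3,730 units threshold. But applying paragraphs (f)–(k): (f) operates — the property is publicly advertised. (g) is triggered (the compliance score is 51 points, less than the 55 points limit), but is set aside by (h): (h) is engaged — a current Class 1 Clearance is held. (i) would limit (h) — the baseline figure is 119, less than the 138 limit — but (j) sets (i) aside: (j) applies — the qualifying period is 285 days, less than the 350 days limit. (k) is not engaged (no current Standing Clearance is held), so (j) stands. Exception (c) does not apply.
Exception (d): total rental receipts for the year are $4,620, below the $5,080 limit; the studio outbuilding is part of the primary residence — every condition holds. Turning to paragraphs (l)–(m): (l) operates against (d): a current Annual Notice is held. (m) is not triggered (the space is used for personal purposes only), so (l) stands. So (d) is unavailable.
Every exception is unavailable, so the rule governs.

Yes — Amara must file Form RP-5.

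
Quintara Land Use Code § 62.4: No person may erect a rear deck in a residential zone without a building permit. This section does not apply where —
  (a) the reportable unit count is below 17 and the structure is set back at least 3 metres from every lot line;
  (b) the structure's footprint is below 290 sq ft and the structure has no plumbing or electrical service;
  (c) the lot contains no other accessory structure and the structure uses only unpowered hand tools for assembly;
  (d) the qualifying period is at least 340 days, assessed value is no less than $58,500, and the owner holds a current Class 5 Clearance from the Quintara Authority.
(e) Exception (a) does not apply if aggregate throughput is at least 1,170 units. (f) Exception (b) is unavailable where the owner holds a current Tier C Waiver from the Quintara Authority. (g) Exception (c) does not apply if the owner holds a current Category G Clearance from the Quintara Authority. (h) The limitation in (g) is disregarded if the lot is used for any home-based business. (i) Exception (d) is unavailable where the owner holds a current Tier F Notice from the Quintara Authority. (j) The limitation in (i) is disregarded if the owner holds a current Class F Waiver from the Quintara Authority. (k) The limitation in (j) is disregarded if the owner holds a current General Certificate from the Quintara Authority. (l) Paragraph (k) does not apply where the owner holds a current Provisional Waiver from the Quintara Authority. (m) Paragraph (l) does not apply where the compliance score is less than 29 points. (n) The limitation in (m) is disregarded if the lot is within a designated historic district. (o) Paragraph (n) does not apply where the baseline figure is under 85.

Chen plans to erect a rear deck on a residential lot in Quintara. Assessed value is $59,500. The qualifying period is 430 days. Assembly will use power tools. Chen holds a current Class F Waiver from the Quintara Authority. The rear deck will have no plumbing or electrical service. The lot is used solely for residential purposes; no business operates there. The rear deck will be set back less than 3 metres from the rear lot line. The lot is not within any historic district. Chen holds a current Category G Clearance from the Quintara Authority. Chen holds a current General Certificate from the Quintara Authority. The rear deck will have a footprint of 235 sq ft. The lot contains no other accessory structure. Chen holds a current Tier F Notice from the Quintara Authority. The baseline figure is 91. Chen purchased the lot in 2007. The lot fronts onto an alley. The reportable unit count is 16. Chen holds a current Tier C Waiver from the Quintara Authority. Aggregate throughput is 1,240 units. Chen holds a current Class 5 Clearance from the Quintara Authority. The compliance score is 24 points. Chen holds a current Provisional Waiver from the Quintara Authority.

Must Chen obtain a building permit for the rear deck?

Exception (a) requires that the structure is set back at least 3 metres from every lot line; but the rear setback is under 3 m, so (a) is unavailable.
All of (b)'s requirements are met (the structure's footprint is 235 sq ft, below the 290 sq ft limit; there is no plumbing or electrical service). Turning to paragraph (f): (f) operates against (b): a current Tier C Waiver is held. Exception (b) does not apply.
Exception (c) does not apply: assembly uses power tools.
Exception (d)'s conditions are all satisfied: the qualifying period is 430 days, meeting the 340 days threshold; assessed value is $59,500, meeting the $58,500 threshold; a current Class 5 Clearance is held. But: (i) operates against (d): a current Tier F Notice is held. (j) is engaged (a current Class F Waiver is held), but yields to (k): (k) applies — a current General Certificate is held. (l) is triggered (a current Provisional Waiver is held), but is overridden by (m): (m) operates against (l): the compliance score is 24 points, less than the 29 points limit. (n), which would lift (m), is not triggered — the lot is not in a historic district. Exception (d) does not apply.
No exception is made out. Chen falls within the general rule.

Yes — Chen must obtain a building permit.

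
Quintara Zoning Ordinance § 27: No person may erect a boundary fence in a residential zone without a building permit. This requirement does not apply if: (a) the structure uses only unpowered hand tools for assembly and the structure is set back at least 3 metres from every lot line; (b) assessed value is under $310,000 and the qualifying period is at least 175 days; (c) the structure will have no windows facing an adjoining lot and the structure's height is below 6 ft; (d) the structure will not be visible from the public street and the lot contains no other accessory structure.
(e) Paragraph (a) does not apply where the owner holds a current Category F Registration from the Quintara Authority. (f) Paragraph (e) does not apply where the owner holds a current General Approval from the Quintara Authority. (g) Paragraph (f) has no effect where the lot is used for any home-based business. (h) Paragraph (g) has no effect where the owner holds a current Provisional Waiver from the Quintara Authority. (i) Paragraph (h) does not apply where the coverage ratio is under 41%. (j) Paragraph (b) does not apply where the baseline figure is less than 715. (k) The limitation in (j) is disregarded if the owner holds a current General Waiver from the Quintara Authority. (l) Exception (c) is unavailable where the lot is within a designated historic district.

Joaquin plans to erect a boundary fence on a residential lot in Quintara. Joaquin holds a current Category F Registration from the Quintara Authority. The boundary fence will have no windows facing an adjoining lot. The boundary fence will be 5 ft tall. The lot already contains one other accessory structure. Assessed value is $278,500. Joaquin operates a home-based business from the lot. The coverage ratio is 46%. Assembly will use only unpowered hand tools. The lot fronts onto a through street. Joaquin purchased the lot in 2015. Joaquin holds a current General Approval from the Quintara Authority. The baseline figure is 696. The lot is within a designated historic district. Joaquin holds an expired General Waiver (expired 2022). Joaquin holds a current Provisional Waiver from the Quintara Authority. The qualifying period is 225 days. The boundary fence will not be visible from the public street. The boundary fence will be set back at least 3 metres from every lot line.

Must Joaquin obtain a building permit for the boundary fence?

Exception (a): assembly uses only hand tools; the setback is at least 3 m on every side — every condition holds. Applying paragraphs (e)–(i): (e) would limit (a) — a current Category F Registration is held — but (f) sets (e) aside: (f) applies — a current General Approval is held. (g) is triggered (a home-based business operates on the lot), but is displaced by (h): (h) operates against (g): a current Provisional Waiver is held. (i), which would lift (h), is inapplicable — the coverage ratio is 46%, not under 41%. Exception (a) stands.
All of (b)'s requirements are met (assessed value is $278,500, under the $310,000 limit; the qualifying period is 225 days, meeting the 175 days threshold). However, paragraphs (j)–(k) must be considered: (j) operates — the baseline figure is 696, less than the 715 limit. (k), which would lift (j), is not engaged — the General Waiver is not current. So (b) is unavailable.
All of (c)'s requirements are met (no windows face an adjoining lot; the structure's height is 5 ft, below the 6 ft limit). Turning to paragraph (l): (l) is triggered — the lot is in a historic district. Exception (c) does not apply.
Exception (d) requires that the lot contains no other accessory structure; but the lot already has another accessory structure, so (d) is unavailable.

No — exception (a) applies; Joaquin does not need a building permit.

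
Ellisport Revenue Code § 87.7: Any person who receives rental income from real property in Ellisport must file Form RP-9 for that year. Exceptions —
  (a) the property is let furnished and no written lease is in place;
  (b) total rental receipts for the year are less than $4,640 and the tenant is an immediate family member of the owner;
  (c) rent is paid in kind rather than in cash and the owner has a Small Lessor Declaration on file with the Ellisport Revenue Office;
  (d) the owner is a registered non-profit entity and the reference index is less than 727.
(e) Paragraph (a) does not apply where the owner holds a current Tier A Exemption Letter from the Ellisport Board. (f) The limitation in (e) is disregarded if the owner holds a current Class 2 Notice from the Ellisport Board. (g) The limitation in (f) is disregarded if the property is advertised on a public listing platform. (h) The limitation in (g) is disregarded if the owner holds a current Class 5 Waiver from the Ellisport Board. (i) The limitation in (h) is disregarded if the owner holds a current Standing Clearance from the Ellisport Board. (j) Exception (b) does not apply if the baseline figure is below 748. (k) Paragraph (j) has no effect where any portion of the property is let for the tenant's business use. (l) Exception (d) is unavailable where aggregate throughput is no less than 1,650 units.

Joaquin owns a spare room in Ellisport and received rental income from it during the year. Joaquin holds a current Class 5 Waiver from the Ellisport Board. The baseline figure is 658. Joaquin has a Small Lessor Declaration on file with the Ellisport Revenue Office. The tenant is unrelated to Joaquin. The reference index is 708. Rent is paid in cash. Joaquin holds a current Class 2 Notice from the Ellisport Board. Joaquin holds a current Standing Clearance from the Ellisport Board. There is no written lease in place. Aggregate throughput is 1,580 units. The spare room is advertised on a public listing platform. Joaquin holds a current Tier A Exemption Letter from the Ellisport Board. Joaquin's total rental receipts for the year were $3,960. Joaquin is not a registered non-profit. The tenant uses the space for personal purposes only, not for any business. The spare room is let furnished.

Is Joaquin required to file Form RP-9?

Exception (a) is satisfied on its face — the property is let furnished; there is no written lease. However, paragraphs (e)–(i) must be considered: (e) operates against (a): a current Tier A Exemption Letter is held. (f) would limit (e) — a current Class 2 Notice is held — but (g) sets (f) aside: (g) is triggered — the property is publicly advertised. (h) would limit (g) — a current Class 5 Waiver is held — but (i) sets (h) aside: (i) is engaged — a current Standing Clearance is held. Exception (a) does not apply.
Exception (b) requires that the tenant is an immediate family member of the owner; but the tenant is unrelated to the owner, so (b) is unavailable.
Exception (c) does not apply: rent is paid in cash.
Exception (d) requires that the owner is a registered non-profit entity; but Joaquin is not a registered non-profit, so (d) is unavailable.
No exception applies. The general rule governs.

Yes — Joaquin must file Form RP-9.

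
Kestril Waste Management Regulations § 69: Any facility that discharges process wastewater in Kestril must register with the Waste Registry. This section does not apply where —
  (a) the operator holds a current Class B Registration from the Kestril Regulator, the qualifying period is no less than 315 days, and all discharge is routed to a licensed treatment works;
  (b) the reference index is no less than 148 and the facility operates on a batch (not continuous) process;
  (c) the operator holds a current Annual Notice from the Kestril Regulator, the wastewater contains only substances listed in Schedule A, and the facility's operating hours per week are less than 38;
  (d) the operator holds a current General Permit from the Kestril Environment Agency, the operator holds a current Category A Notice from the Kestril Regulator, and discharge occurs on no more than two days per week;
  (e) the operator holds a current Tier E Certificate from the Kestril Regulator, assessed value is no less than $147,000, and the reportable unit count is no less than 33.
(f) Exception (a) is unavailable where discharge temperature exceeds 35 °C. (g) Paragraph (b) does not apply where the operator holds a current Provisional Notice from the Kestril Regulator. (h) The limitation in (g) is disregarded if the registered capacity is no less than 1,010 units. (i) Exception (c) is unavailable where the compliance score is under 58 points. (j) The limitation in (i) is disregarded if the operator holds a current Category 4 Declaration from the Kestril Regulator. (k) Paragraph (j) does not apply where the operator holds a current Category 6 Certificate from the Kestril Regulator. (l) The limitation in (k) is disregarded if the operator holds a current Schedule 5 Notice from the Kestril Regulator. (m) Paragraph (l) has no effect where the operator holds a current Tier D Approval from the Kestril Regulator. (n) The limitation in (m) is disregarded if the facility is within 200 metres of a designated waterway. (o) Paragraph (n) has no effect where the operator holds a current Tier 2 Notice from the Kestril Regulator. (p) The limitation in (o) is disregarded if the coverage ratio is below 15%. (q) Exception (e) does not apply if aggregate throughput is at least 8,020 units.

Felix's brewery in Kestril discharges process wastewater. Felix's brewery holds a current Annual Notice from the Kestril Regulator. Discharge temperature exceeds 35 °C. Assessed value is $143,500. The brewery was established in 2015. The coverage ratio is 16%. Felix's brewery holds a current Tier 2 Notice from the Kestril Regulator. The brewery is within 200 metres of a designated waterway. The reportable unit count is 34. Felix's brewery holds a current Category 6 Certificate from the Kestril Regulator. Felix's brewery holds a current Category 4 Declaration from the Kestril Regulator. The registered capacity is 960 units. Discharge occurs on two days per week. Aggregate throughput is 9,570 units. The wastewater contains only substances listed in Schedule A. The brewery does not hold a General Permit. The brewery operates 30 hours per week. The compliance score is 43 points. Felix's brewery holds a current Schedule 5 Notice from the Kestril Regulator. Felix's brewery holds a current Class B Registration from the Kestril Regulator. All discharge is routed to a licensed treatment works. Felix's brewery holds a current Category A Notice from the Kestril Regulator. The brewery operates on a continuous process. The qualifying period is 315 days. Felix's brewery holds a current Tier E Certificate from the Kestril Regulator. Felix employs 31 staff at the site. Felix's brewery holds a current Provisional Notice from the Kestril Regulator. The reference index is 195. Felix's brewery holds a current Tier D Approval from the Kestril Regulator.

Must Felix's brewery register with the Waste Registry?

Exception (a): a current Class B Registration is held; the qualifying period is 315 days, meeting the 315 days threshold; discharge is routed to a licensed treatment works — every condition holds. Turning to paragraph (f): (f) operates against (a): discharge temperature exceeds 35 °C. So (a) is unavailable.
Exception (b) fails — the facility operates on a continuous process.
Exception (c) is satisfied on its face — a current Annual Notice is held; the wastewater is Schedule-A-only; the facility's operating hours per week are 30, less than the 38 limit. But applying paragraphs (i)–(p): (i) operates against (c): the compliance score is 43 points, under the 58 points limit. (j) is triggered (a current Category 4 Declaration is held), but is displaced by (k): (k) operates against (j): a current Category 6 Certificate is held. (l) operates (a current Schedule 5 Notice is held), but is overridden by (m): (m) is triggered — a current Tier D Approval is held. (n) is triggered (the brewery is within 200 m of a designated waterway), but is displaced by (o): (o) operates against (n): a current Tier 2 Notice is held. (p), which would lift (o), is not triggered — the coverage ratio is 16%, not below 15%. So (c) is unavailable.
Exception (d) fails — no General Permit is held.
Exception (e) does not apply: assessed value is $143,500, short of $147,000.
Every exception is unavailable, so the rule governs.

Yes — Felix's brewery must register with the Waste Registry.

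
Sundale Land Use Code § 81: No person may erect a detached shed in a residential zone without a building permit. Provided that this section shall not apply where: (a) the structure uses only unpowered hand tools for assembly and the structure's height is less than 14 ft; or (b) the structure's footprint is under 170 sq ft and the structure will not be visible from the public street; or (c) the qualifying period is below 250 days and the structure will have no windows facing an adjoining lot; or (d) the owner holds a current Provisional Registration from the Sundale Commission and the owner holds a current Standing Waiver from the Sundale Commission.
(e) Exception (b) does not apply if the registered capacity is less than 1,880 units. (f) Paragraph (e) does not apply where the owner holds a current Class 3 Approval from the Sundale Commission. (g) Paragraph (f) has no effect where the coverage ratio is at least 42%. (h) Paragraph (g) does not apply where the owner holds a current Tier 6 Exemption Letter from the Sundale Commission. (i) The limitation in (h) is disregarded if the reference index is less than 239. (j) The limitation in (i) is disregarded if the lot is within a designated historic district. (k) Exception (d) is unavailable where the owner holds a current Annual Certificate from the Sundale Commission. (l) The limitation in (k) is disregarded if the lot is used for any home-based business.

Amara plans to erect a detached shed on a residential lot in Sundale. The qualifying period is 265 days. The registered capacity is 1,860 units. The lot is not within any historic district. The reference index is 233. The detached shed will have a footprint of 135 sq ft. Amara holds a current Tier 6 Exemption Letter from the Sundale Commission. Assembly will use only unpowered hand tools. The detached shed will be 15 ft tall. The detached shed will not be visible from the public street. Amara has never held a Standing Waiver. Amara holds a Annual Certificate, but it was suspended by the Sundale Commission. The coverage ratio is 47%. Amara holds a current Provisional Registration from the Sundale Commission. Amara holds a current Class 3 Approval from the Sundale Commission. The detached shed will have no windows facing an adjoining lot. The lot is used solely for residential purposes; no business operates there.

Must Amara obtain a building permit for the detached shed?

Yes — Amara must obtain a building permit.

Exception (a) fails — the structure's height is 15 ft, not less than 14 ft.
Exception (b): the structure's footprint is 135 sq ft, under the 170 sq ft limit; the structure will not be visible from the street — every condition holds. Turning to paragraphs (e)–(j): (e) operates — the registered capacity is 1,860 units, less than the 1,880 units limit. (f) would limit (e) — a current Class 3 Approval is held — but (g) sets (f) aside: (g) is engaged — the coverage ratio is 47%, meeting the 42% threshold. (h) applies (a current Tier 6 Exemption Letter is held), but is set aside by (i): (i) operates against (h): the reference index is 233, less than the 239 limit. (j), which would lift (i), is not engaged — the lot is not in a historic district. (b) is therefore removed.
Exception (c) does not apply: the qualifying period is 265 days, not below 250 days.
Exception (d) fails — no current Standing Waiver is held.
Every exception is unavailable, so the rule governs.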